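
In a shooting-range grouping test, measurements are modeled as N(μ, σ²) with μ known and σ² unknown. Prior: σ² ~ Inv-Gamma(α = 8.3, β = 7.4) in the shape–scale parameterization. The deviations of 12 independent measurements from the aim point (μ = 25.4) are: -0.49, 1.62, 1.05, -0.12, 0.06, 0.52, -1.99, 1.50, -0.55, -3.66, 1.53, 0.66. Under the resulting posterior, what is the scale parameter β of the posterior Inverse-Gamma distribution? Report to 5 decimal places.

20.87005

With known mean μ and an Inverse-Gamma(α, β) prior on σ², the Normal likelihood is conjugate: posterior is Inv-Gamma(α + n/2, β + Σ(xᵢ−μ)²/2).
Σ(xᵢ−μ)² = (-0.49)² + (1.62)² + (1.05)² + (-0.12)² + (0.06)² + (0.52)² + (-1.99)² + (1.50)² + (-0.55)² + (-3.66)² + (1.53)² + (0.66)² = 26.9401.
Posterior: Inv-Gamma(8.3 + 12/2, 7.4 + 26.9401/2) = Inv-Gamma(14.30, 20.87005).
Posterior β = 20.87005.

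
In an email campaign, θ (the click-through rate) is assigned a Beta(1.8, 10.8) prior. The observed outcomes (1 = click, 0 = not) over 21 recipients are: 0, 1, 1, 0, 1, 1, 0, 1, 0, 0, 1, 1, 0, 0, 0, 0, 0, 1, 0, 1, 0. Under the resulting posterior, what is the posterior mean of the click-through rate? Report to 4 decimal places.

0.3214

The Beta prior is conjugate to a Binomial/Bernoulli likelihood; the update adds successes to α and failures to β.
Posterior: Beta(α+k, β+n−k) = Beta(1.8+9, 10.8+12) = Beta(10.8, 22.8).
Posterior mean = α/(α+β) = 10.8/33.6 = 0.3214.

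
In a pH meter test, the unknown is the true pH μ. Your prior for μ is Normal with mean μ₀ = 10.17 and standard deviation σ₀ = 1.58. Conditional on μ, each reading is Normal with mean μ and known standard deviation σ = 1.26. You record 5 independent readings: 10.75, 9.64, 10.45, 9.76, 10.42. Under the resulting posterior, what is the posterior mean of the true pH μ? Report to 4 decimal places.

10.2002

For Normal data with known variance σ², a Normal(μ₀, σ₀²) prior on μ is conjugate. Posterior precision = 1/σ₀² + n/σ²; posterior mean is the precision-weighted average of μ₀ and x̄.
Σxᵢ = 10.75 + 9.64 + 10.45 + 9.76 + 10.42 = 51.02, so n·x̄ = 51.02.
σ₀² = 1.58² = 2.4964, σ² = 1.26² = 1.5876; σ² + n·σ₀² = 1.5876 + 5·2.4964 = 14.0696.
Posterior mean = (μ₀/σ₀² + n·x̄/σ²)/(1/σ₀² + n/σ²) = (σ²·μ₀ + σ₀²·n·x̄)/(σ² + n·σ₀²) = (1.5876·10.17 + 2.4964·51.02)/14.0696 = 143.51222/14.0696 = 10.2002.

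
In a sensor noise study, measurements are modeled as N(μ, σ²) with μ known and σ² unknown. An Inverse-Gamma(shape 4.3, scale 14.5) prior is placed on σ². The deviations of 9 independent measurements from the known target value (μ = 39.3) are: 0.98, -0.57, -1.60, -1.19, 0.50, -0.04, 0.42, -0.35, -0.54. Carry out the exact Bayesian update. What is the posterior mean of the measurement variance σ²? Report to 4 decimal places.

With known mean μ and an Inverse-Gamma(α, β) prior on σ², the Normal likelihood is conjugate: posterior is Inv-Gamma(α + n/2, β + Σ(xᵢ−μ)²/2).
Σ(xᵢ−μ)² = (0.98)² + (-0.57)² + (-1.60)² + (-1.19)² + (0.50)² + (-0.04)² + (0.42)² + (-0.35)² + (-0.54)² = 6.1035.
Posterior: Inv-Gamma(4.3 + 9/2, 14.5 + 6.1035/2) = Inv-Gamma(8.80, 17.55175).
E[σ²|data] = β/(α−1) = 17.55175/7.80 = 2.2502.

2.2502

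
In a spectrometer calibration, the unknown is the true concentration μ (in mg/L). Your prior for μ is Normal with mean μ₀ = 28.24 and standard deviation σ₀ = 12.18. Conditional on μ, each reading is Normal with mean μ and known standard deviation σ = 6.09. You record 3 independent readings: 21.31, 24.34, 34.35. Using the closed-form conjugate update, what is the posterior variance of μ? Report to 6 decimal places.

11.411723

For Normal data with known variance σ², a Normal(μ₀, σ₀²) prior on μ is conjugate. Posterior precision = 1/σ₀² + n/σ²; posterior mean is the precision-weighted average of μ₀ and x̄.
σ₀² = 12.18² = 148.3524, σ² = 6.09² = 37.0881; σ² + n·σ₀² = 37.0881 + 3·148.3524 = 482.1453.
Posterior precision = 1/σ₀² + n/σ² = 1/148.3524 + 3/37.0881 = (σ² + n·σ₀²)/(σ₀²σ²) = 482.1453/(148.3524·37.0881); posterior variance σₙ² = σ₀²σ²/(σ² + n·σ₀²) = 148.3524·37.0881/482.1453 = 11.411723.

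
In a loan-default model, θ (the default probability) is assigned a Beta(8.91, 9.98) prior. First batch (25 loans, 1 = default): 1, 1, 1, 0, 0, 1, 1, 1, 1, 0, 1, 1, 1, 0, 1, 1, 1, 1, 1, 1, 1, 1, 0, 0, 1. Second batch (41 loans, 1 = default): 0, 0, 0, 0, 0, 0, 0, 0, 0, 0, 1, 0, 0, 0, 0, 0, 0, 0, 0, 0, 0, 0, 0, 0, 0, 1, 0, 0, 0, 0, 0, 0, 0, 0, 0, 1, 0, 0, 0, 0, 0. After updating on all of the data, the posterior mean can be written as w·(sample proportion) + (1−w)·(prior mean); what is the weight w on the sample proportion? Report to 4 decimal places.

The Beta prior is conjugate to a Binomial/Bernoulli likelihood; the update adds successes to α and failures to β.
Total number of loans: n = 25 + 41 = 66.
Posterior mean = (α₀+k)/(α₀+β₀+n) = [n/(α₀+β₀+n)]·(k/n) + [(α₀+β₀)/(α₀+β₀+n)]·α₀/(α₀+β₀), so only n and the prior enter the weight.
The weight on the data is w = n/(α₀+β₀+n) = 66/(8.91+9.98+66) = 66/84.89 = 0.7775.

0.7775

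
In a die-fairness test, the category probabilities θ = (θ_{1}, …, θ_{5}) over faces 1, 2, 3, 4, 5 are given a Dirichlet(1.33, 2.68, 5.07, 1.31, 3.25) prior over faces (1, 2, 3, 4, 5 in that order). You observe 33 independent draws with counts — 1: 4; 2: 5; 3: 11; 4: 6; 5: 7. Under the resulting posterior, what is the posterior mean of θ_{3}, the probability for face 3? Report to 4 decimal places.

0.3446

The Dirichlet prior is conjugate to the Multinomial likelihood: each posterior αⱼ = prior αⱼ + observed count nⱼ.
Posterior concentration: (5.33, 7.68, 16.07, 7.31, 10.25), total = 46.64.
E[θ_{3}|data] = α_{3}/Σα = 16.07/46.64 = 0.3446.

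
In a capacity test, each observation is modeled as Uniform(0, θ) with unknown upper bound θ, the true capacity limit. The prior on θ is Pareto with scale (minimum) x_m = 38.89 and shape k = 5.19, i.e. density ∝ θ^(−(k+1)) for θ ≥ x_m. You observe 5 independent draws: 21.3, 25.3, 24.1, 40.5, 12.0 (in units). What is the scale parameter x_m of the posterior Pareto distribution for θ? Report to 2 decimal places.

A Pareto(scale x_m, shape k) prior on the upper bound θ of Uniform(0, θ) is conjugate: posterior is Pareto(max(x_m, max xᵢ), k + n).
Sample maximum = 40.5; prior scale x_m = 38.89 → posterior scale = max = 40.50.
Posterior shape = 5.19 + 5 = 10.19.
Posterior scale x_m = 40.50.

40.50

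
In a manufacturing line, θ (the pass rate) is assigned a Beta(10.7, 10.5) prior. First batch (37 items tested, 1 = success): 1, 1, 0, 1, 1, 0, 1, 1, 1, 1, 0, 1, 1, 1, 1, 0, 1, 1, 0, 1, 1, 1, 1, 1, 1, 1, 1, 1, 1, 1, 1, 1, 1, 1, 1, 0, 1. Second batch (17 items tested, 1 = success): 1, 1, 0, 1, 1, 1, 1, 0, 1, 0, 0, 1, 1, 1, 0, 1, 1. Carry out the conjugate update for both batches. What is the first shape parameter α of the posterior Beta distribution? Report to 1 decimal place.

The Beta prior is conjugate to a Binomial/Bernoulli likelihood; the update adds successes to α and failures to β.
After batch 1: Beta(10.7+31, 10.5+6) = Beta(41.7, 16.5).
After batch 2: Beta(41.7+12, 16.5+5) = Beta(53.7, 21.5).
Posterior α = 53.7.

53.7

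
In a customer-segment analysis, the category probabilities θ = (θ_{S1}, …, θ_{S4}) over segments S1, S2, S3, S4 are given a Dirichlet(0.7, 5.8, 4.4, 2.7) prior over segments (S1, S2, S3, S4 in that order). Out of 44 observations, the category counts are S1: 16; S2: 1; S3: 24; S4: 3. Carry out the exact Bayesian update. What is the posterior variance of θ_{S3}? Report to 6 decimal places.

The Dirichlet prior is conjugate to the Multinomial likelihood: each posterior αⱼ = prior αⱼ + observed count nⱼ.
Posterior concentration: (16.7, 6.8, 28.4, 5.7), total = 57.6.
Var[θ_j] = α_j(Σα−α_j)/((Σα)²(Σα+1)) = 28.4·29.2/(57.6²·58.6) = 0.004265.

0.004265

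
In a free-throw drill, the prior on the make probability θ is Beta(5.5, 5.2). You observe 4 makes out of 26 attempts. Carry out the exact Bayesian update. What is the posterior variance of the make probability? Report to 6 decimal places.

The Beta prior is conjugate to a Binomial/Bernoulli likelihood; the update adds successes to α and failures to β.
Posterior: Beta(α+k, β+n−k) = Beta(5.5+4, 5.2+22) = Beta(9.5, 27.2).
Var = αβ/((α+β)²(α+β+1)) = 9.5·27.2/(36.7²·37.7) = 0.005089.

0.005089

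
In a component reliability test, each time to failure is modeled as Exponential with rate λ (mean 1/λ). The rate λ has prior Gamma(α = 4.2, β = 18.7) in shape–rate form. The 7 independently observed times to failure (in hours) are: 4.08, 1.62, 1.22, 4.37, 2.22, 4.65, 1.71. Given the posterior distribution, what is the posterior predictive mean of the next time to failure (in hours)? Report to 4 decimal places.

With a Gamma(shape α, rate β) prior on the exponential rate λ, the posterior after n observations with total T = Σxᵢ is Gamma(α+n, β+T).
Sum of observations T = 19.87 hours; n = 7.
Posterior: Gamma(4.2+7, 18.7+19.87) = Gamma(11.2, 38.57).
The predictive distribution for the next observation is Lomax; its mean is β/(α−1) = 38.57/10.2 = 3.7814.

3.7814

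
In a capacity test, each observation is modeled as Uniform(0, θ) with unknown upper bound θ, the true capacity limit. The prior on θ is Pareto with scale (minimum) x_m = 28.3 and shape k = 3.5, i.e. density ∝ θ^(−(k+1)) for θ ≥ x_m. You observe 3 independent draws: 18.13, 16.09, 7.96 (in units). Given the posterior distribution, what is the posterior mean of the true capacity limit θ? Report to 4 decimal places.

33.4455

A Pareto(scale x_m, shape k) prior on the upper bound θ of Uniform(0, θ) is conjugate: posterior is Pareto(max(x_m, max xᵢ), k + n).
Sample maximum = 18.13; prior scale x_m = 28.3 → posterior scale = max = 28.30.
Posterior shape = 3.5 + 3 = 6.5.
E[θ|data] = k·x_m/(k−1) = 6.5·28.30/5.5 = 33.4455.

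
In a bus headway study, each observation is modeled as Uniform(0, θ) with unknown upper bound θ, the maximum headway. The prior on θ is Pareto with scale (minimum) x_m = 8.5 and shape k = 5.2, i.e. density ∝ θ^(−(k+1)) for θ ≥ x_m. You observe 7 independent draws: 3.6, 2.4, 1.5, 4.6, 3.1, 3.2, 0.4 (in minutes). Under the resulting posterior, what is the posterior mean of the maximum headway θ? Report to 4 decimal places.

A Pareto(scale x_m, shape k) prior on the upper bound θ of Uniform(0, θ) is conjugate: posterior is Pareto(max(x_m, max xᵢ), k + n).
Sample maximum = 4.6; prior scale x_m = 8.5 → posterior scale = max = 8.5.
Posterior shape = 5.2 + 7 = 12.2.
E[θ|data] = k·x_m/(k−1) = 12.2·8.5/11.2 = 9.2589.

9.2589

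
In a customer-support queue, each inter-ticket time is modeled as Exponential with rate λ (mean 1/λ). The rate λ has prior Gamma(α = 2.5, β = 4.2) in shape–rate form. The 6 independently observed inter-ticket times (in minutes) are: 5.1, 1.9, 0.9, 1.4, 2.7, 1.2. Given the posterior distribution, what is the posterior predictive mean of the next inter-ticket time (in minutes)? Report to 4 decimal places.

2.3200

With a Gamma(shape α, rate β) prior on the exponential rate λ, the posterior after n observations with total T = Σxᵢ is Gamma(α+n, β+T).
Sum of observations T = 13.2 minutes; n = 6.
Posterior: Gamma(2.5+6, 4.2+13.2) = Gamma(8.5, 17.4).
The predictive distribution for the next observation is Lomax; its mean is β/(α−1) = 17.4/7.5 = 2.3200.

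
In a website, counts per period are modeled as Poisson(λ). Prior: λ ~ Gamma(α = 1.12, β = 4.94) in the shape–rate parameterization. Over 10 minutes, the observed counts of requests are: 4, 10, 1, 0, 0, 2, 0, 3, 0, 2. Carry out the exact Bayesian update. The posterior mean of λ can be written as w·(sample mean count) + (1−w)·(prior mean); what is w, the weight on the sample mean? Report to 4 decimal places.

0.6693

With a Gamma(shape α, rate β) prior, the Poisson likelihood is conjugate: the posterior is Gamma(α + ΣXᵢ, β + n).
Posterior mean = (α₀+S)/(β₀+n) = [n/(β₀+n)]·(S/n) + [β₀/(β₀+n)]·(α₀/β₀), so only n and β₀ enter the weight.
Weight on data w = n/(β₀+n) = 10/(4.94+10) = 10/14.94 = 0.6693.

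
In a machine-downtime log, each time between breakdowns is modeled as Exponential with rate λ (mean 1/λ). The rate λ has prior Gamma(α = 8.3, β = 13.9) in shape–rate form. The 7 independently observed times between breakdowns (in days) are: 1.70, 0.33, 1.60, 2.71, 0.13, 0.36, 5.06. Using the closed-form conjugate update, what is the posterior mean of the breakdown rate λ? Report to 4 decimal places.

With a Gamma(shape α, rate β) prior on the exponential rate λ, the posterior after n observations with total T = Σxᵢ is Gamma(α+n, β+T).
Sum of observations T = 11.89 days; n = 7.
Posterior: Gamma(8.3+7, 13.9+11.89) = Gamma(15.3, 25.79).
Posterior mean of λ = α/β = 15.3/25.79 = 0.5933.

0.5933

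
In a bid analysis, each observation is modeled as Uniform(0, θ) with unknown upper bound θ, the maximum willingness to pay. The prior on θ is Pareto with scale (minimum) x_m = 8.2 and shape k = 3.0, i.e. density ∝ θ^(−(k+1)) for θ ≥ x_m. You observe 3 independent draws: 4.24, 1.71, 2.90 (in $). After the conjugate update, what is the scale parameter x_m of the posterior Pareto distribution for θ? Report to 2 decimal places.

A Pareto(scale x_m, shape k) prior on the upper bound θ of Uniform(0, θ) is conjugate: posterior is Pareto(max(x_m, max xᵢ), k + n).
Sample maximum = 4.24; prior scale x_m = 8.2 → posterior scale = max = 8.20.
Posterior shape = 3.0 + 3 = 6.0.
Posterior scale x_m = 8.20.

8.20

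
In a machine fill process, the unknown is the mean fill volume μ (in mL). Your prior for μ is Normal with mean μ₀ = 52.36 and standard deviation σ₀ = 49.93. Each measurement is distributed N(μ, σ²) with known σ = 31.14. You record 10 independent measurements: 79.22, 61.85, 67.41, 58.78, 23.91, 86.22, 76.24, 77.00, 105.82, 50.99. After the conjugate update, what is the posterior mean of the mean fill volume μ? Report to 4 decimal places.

For Normal data with known variance σ², a Normal(μ₀, σ₀²) prior on μ is conjugate. Posterior precision = 1/σ₀² + n/σ²; posterior mean is the precision-weighted average of μ₀ and x̄.
Σxᵢ = 79.22 + 61.85 + 67.41 + 58.78 + 23.91 + 86.22 + 76.24 + 77.00 + 105.82 + 50.99 = 687.44, so n·x̄ = 687.44.
σ₀² = 49.93² = 2493.0049, σ² = 31.14² = 969.6996; σ² + n·σ₀² = 969.6996 + 10·2493.0049 = 25899.7486.
Posterior mean = (μ₀/σ₀² + n·x̄/σ²)/(1/σ₀² + n/σ²) = (σ²·μ₀ + σ₀²·n·x̄)/(σ² + n·σ₀²) = (969.6996·52.36 + 2493.0049·687.44)/25899.7486 = 1764564.759512/25899.7486 = 68.1306.

68.1306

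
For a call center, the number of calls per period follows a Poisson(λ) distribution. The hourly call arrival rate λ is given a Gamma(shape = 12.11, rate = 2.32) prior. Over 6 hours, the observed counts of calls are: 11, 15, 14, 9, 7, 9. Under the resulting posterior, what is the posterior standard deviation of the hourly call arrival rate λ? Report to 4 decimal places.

With a Gamma(shape α, rate β) prior, the Poisson likelihood is conjugate: the posterior is Gamma(α + ΣXᵢ, β + n).
Sum of counts S = 65 over n = 6 hours.
Posterior: Gamma(α+S, β+n) = Gamma(12.11+65, 2.32+6) = Gamma(77.11, 8.32).
SD = √α/β = √77.11/8.32 = 1.0554.

1.0554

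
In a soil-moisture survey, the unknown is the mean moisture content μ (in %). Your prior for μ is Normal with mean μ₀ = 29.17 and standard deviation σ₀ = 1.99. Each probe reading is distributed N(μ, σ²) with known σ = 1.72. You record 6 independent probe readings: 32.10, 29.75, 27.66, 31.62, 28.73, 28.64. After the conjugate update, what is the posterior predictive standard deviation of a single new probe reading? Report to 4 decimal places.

1.8431

For Normal data with known variance σ², a Normal(μ₀, σ₀²) prior on μ is conjugate. Posterior precision = 1/σ₀² + n/σ²; posterior mean is the precision-weighted average of μ₀ and x̄.
σ₀² = 1.99² = 3.9601, σ² = 1.72² = 2.9584; σ² + n·σ₀² = 2.9584 + 6·3.9601 = 26.719.
Posterior precision = 1/σ₀² + n/σ² = 1/3.9601 + 6/2.9584 = (σ² + n·σ₀²)/(σ₀²σ²) = 26.719/(3.9601·2.9584); posterior variance σₙ² = σ₀²σ²/(σ² + n·σ₀²) = 3.9601·2.9584/26.719 = 0.438473.
Predictive variance for one new observation = σₙ² + σ² = 3.9601·2.9584/26.719 + 2.9584 = σ²·(σ₀² + 26.719)/26.719 = 2.9584·30.6791/26.719 = 3.396873; SD = √(2.9584·30.6791/26.719) = 1.8431.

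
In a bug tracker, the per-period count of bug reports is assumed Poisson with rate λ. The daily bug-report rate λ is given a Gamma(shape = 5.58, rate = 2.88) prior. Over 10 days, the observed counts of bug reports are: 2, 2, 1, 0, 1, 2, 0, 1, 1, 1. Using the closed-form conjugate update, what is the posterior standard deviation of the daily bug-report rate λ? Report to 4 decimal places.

With a Gamma(shape α, rate β) prior, the Poisson likelihood is conjugate: the posterior is Gamma(α + ΣXᵢ, β + n).
Sum of counts S = 11 over n = 10 days.
Posterior: Gamma(α+S, β+n) = Gamma(5.58+11, 2.88+10) = Gamma(16.58, 12.88).
SD = √α/β = √16.58/12.88 = 0.3161.

0.3161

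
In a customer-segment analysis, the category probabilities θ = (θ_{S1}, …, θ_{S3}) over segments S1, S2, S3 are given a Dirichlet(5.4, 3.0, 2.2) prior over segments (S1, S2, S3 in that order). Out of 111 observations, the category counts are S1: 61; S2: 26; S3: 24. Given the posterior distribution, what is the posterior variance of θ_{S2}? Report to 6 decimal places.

The Dirichlet prior is conjugate to the Multinomial likelihood: each posterior αⱼ = prior αⱼ + observed count nⱼ.
Posterior concentration: (66.4, 29.0, 26.2), total = 121.6.
Var[θ_j] = α_j(Σα−α_j)/((Σα)²(Σα+1)) = 29.0·92.6/(121.6²·122.6) = 0.001481.

0.001481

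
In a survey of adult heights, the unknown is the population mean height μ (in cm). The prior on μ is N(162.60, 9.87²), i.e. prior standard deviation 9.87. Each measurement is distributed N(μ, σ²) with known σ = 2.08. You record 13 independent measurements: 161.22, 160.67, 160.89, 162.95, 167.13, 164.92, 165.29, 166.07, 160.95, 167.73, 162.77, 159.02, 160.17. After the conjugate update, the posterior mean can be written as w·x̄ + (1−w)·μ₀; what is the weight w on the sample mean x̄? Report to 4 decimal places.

For Normal data with known variance σ², a Normal(μ₀, σ₀²) prior on μ is conjugate. Posterior precision = 1/σ₀² + n/σ²; posterior mean is the precision-weighted average of μ₀ and x̄.
σ₀² = 9.87² = 97.4169, σ² = 2.08² = 4.3264. Prior precision 1/σ₀² = 1/97.4169; data precision n/σ² = 13/4.3264.
w = (n/σ²)/(1/σ₀² + n/σ²) = n·σ₀²/(σ² + n·σ₀²) = 13·97.4169/(4.3264 + 13·97.4169) = 1266.4197/1270.7461 = 0.9966.

0.9966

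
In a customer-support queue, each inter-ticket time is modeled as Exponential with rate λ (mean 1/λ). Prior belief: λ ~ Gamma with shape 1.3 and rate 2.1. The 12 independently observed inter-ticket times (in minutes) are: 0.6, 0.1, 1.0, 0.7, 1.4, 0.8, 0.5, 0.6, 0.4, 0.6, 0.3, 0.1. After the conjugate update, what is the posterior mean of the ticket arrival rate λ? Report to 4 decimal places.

With a Gamma(shape α, rate β) prior on the exponential rate λ, the posterior after n observations with total T = Σxᵢ is Gamma(α+n, β+T).
Sum of observations T = 7.1 minutes; n = 12.
Posterior: Gamma(1.3+12, 2.1+7.1) = Gamma(13.3, 9.2).
Posterior mean of λ = α/β = 13.3/9.2 = 1.4457.

1.4457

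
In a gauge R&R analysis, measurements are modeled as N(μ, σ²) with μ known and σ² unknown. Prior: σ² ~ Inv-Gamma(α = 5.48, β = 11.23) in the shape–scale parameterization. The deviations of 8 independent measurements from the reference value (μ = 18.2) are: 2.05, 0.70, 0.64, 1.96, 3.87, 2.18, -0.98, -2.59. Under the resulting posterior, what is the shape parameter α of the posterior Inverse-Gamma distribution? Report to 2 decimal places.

With known mean μ and an Inverse-Gamma(α, β) prior on σ², the Normal likelihood is conjugate: posterior is Inv-Gamma(α + n/2, β + Σ(xᵢ−μ)²/2).
Σ(xᵢ−μ)² = (2.05)² + (0.70)² + (0.64)² + (1.96)² + (3.87)² + (2.18)² + (-0.98)² + (-2.59)² = 36.3415.
Posterior: Inv-Gamma(5.48 + 8/2, 11.23 + 36.3415/2) = Inv-Gamma(9.48, 29.40075).
Posterior α = 9.48.

9.48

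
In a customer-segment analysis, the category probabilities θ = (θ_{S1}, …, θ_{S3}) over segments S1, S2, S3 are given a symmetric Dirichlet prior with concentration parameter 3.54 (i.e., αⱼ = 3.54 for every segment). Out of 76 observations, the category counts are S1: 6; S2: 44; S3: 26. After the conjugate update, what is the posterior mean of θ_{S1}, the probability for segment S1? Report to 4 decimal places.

0.1101

The Dirichlet prior is conjugate to the Multinomial likelihood: each posterior αⱼ = prior αⱼ + observed count nⱼ.
Posterior concentration: (9.54, 47.54, 29.54), total = 86.62.
E[θ_{S1}|data] = α_{S1}/Σα = 9.54/86.62 = 0.1101.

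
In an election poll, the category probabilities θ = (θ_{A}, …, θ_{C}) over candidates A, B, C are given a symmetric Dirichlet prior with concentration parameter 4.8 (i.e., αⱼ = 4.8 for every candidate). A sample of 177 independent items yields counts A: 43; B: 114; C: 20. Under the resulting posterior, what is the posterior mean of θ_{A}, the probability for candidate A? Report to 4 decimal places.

0.2497

The Dirichlet prior is conjugate to the Multinomial likelihood: each posterior αⱼ = prior αⱼ + observed count nⱼ.
Posterior concentration: (47.8, 118.8, 24.8), total = 191.4.
E[θ_{A}|data] = α_{A}/Σα = 47.8/191.4 = 0.2497.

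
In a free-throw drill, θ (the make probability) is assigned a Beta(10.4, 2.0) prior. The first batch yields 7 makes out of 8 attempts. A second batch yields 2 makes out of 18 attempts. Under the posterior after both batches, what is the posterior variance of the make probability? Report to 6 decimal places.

0.006344

The Beta prior is conjugate to a Binomial/Bernoulli likelihood; the update adds successes to α and failures to β.
After batch 1: Beta(10.4+7, 2.0+1) = Beta(17.4, 3.0).
After batch 2: Beta(17.4+2, 3.0+16) = Beta(19.4, 19.0).
Var = αβ/((α+β)²(α+β+1)) = 19.4·19.0/(38.4²·39.4) = 0.006344.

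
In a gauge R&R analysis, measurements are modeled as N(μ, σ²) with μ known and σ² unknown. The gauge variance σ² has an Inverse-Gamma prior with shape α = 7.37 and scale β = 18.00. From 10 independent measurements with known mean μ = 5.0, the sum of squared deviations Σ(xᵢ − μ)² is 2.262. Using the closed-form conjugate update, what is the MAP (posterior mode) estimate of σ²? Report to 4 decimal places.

With known mean μ and an Inverse-Gamma(α, β) prior on σ², the Normal likelihood is conjugate: posterior is Inv-Gamma(α + n/2, β + Σ(xᵢ−μ)²/2).
Posterior: Inv-Gamma(7.37 + 10/2, 18.00 + 2.262/2) = Inv-Gamma(12.37, 19.1310).
Mode = β/(α+1) = 19.1310/13.37 = 1.4309.

1.4309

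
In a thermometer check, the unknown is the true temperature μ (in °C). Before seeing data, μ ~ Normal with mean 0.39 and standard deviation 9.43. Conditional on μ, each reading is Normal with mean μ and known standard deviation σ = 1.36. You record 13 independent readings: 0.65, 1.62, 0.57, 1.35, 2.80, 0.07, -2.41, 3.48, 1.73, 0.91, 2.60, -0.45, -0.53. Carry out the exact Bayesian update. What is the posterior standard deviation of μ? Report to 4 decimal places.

0.3769

For Normal data with known variance σ², a Normal(μ₀, σ₀²) prior on μ is conjugate. Posterior precision = 1/σ₀² + n/σ²; posterior mean is the precision-weighted average of μ₀ and x̄.
σ₀² = 9.43² = 88.9249, σ² = 1.36² = 1.8496; σ² + n·σ₀² = 1.8496 + 13·88.9249 = 1157.8733.
Posterior precision = 1/σ₀² + n/σ² = 1/88.9249 + 13/1.8496 = (σ² + n·σ₀²)/(σ₀²σ²) = 1157.8733/(88.9249·1.8496); posterior variance σₙ² = σ₀²σ²/(σ² + n·σ₀²) = 88.9249·1.8496/1157.8733 = 0.142050.
Posterior SD = √σₙ² = √(88.9249·1.8496/1157.8733) = 0.3769.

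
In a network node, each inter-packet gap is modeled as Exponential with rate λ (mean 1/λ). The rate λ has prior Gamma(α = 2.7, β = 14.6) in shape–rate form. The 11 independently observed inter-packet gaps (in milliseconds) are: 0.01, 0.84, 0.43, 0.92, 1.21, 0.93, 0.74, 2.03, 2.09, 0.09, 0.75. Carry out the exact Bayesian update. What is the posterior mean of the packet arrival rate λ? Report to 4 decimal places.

0.5560

With a Gamma(shape α, rate β) prior on the exponential rate λ, the posterior after n observations with total T = Σxᵢ is Gamma(α+n, β+T).
Sum of observations T = 10.04 milliseconds; n = 11.
Posterior: Gamma(2.7+11, 14.6+10.04) = Gamma(13.7, 24.64).
Posterior mean of λ = α/β = 13.7/24.64 = 0.5560.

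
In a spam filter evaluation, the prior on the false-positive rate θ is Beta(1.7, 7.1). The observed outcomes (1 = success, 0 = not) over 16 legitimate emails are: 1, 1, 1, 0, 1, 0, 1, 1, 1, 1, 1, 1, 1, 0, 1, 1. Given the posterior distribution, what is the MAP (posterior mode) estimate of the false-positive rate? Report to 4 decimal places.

0.6009

The Beta prior is conjugate to a Binomial/Bernoulli likelihood; the update adds successes to α and failures to β.
Posterior: Beta(α+k, β+n−k) = Beta(1.7+13, 7.1+3) = Beta(14.7, 10.1).
Mode of Beta(a,b) for a,b>1 is (a−1)/(a+b−2) = 13.7/22.8 = 0.6009.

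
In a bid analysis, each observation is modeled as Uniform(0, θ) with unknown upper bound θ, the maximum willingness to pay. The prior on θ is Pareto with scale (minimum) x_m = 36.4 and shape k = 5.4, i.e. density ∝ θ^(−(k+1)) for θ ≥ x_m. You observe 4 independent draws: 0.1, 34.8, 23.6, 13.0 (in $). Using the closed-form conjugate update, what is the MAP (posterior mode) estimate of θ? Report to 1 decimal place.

A Pareto(scale x_m, shape k) prior on the upper bound θ of Uniform(0, θ) is conjugate: posterior is Pareto(max(x_m, max xᵢ), k + n).
Sample maximum = 34.8; prior scale x_m = 36.4 → posterior scale = max = 36.4.
Posterior shape = 5.4 + 4 = 9.4.
The Pareto density is decreasing on [x_m, ∞), so the mode is x_m = 36.4.

36.4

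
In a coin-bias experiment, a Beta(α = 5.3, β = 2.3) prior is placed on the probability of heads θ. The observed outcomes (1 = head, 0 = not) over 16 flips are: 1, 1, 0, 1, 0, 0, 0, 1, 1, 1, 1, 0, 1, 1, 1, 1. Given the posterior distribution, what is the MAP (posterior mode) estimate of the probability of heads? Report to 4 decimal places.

0.7083

The Beta prior is conjugate to a Binomial/Bernoulli likelihood; the update adds successes to α and failures to β.
Posterior: Beta(α+k, β+n−k) = Beta(5.3+11, 2.3+5) = Beta(16.3, 7.3).
Mode of Beta(a,b) for a,b>1 is (a−1)/(a+b−2) = 15.3/21.6 = 0.7083.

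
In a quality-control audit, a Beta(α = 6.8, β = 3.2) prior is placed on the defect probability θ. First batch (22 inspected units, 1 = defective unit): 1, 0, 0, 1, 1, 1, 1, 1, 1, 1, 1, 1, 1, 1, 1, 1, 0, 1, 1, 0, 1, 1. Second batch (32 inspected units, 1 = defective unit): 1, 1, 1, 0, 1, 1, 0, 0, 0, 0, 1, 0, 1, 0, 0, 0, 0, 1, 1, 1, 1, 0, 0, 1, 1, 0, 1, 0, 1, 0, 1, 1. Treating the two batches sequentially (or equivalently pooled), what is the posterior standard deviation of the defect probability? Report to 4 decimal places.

0.0590

The Beta prior is conjugate to a Binomial/Bernoulli likelihood; the update adds successes to α and failures to β.
After batch 1: Beta(6.8+18, 3.2+4) = Beta(24.8, 7.2).
After batch 2: Beta(24.8+17, 7.2+15) = Beta(41.8, 22.2).
Var = αβ/((α+β)²(α+β+1)) = 41.8·22.2/(64.0²·65.0) = 0.00348543; SD = √0.00348543 = 0.0590.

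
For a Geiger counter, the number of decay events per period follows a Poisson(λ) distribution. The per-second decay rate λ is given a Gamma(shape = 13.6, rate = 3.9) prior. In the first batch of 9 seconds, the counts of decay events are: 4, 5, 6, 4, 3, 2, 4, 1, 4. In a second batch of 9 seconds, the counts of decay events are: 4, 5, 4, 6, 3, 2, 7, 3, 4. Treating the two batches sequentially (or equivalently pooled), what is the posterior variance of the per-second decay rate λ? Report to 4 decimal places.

0.1764

With a Gamma(shape α, rate β) prior, the Poisson likelihood is conjugate: the posterior is Gamma(α + ΣXᵢ, β + n).
Batch 1: sum of counts S = 33 over n = 9 seconds.
After batch 1: Gamma(α+S, β+n) = Gamma(13.6+33, 3.9+9) = Gamma(46.6, 12.9).
Batch 2: sum of counts S = 38 over n = 9 seconds.
After batch 2: Gamma(α+S, β+n) = Gamma(46.6+38, 12.9+9) = Gamma(84.6, 21.9).
Var = α/β² = 84.6/21.9² = 0.1764.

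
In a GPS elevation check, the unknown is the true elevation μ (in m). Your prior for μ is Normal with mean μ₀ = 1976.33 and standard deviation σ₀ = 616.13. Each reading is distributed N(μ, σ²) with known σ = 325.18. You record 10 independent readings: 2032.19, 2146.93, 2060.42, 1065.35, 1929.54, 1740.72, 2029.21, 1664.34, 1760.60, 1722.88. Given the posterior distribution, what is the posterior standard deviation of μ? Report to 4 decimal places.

101.4280

For Normal data with known variance σ², a Normal(μ₀, σ₀²) prior on μ is conjugate. Posterior precision = 1/σ₀² + n/σ²; posterior mean is the precision-weighted average of μ₀ and x̄.
σ₀² = 616.13² = 379616.1769, σ² = 325.18² = 105742.0324; σ² + n·σ₀² = 105742.0324 + 10·379616.1769 = 3901903.8014.
Posterior precision = 1/σ₀² + n/σ² = 1/379616.1769 + 10/105742.0324 = (σ² + n·σ₀²)/(σ₀²σ²) = 3901903.8014/(379616.1769·105742.0324); posterior variance σₙ² = σ₀²σ²/(σ² + n·σ₀²) = 379616.1769·105742.0324/3901903.8014 = 10287.641141.
Posterior SD = √σₙ² = √(379616.1769·105742.0324/3901903.8014) = 101.4280.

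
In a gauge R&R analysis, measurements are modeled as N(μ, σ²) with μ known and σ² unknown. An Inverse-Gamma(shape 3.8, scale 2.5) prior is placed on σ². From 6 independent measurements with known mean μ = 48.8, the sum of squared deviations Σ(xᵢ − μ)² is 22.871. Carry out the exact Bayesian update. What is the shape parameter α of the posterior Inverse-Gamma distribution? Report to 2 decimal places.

With known mean μ and an Inverse-Gamma(α, β) prior on σ², the Normal likelihood is conjugate: posterior is Inv-Gamma(α + n/2, β + Σ(xᵢ−μ)²/2).
Posterior: Inv-Gamma(3.8 + 6/2, 2.5 + 22.871/2) = Inv-Gamma(6.80, 13.9355).
Posterior α = 6.80.

6.80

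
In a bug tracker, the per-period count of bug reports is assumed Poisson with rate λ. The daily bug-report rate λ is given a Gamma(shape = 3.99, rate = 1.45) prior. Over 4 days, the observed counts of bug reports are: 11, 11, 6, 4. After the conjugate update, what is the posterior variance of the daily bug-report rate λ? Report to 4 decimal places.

1.2117

With a Gamma(shape α, rate β) prior, the Poisson likelihood is conjugate: the posterior is Gamma(α + ΣXᵢ, β + n).
Sum of counts S = 32 over n = 4 days.
Posterior: Gamma(α+S, β+n) = Gamma(3.99+32, 1.45+4) = Gamma(35.99, 5.45).
Var = α/β² = 35.99/5.45² = 1.2117.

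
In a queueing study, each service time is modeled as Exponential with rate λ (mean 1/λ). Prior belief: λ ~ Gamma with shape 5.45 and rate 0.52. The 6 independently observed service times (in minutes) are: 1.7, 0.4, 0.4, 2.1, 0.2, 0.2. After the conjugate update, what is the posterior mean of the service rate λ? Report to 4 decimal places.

With a Gamma(shape α, rate β) prior on the exponential rate λ, the posterior after n observations with total T = Σxᵢ is Gamma(α+n, β+T).
Sum of observations T = 5.0 minutes; n = 6.
Posterior: Gamma(5.45+6, 0.52+5.0) = Gamma(11.45, 5.52).
Posterior mean of λ = α/β = 11.45/5.52 = 2.0743.

2.0743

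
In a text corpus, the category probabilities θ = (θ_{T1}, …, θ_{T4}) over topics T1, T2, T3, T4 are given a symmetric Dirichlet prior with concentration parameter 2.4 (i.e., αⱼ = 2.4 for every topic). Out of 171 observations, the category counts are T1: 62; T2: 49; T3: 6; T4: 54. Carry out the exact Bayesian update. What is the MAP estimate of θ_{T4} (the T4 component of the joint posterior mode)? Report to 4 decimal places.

0.3137

The Dirichlet prior is conjugate to the Multinomial likelihood: each posterior αⱼ = prior αⱼ + observed count nⱼ.
Posterior concentration: (64.4, 51.4, 8.4, 56.4), total = 180.6.
Joint mode component: (α_{T4}−1)/(Σα−K) = 55.4/176.6 = 0.3137.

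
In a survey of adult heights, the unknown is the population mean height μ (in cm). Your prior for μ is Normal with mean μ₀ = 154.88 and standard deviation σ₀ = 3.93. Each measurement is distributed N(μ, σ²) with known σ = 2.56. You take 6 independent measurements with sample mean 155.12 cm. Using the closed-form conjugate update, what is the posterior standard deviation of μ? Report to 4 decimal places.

For Normal data with known variance σ², a Normal(μ₀, σ₀²) prior on μ is conjugate. Posterior precision = 1/σ₀² + n/σ²; posterior mean is the precision-weighted average of μ₀ and x̄.
σ₀² = 3.93² = 15.4449, σ² = 2.56² = 6.5536; σ² + n·σ₀² = 6.5536 + 6·15.4449 = 99.223.
Posterior precision = 1/σ₀² + n/σ² = 1/15.4449 + 6/6.5536 = (σ² + n·σ₀²)/(σ₀²σ²) = 99.223/(15.4449·6.5536); posterior variance σₙ² = σ₀²σ²/(σ² + n·σ₀²) = 15.4449·6.5536/99.223 = 1.020123.
Posterior SD = √σₙ² = √(15.4449·6.5536/99.223) = 1.0100.

1.0100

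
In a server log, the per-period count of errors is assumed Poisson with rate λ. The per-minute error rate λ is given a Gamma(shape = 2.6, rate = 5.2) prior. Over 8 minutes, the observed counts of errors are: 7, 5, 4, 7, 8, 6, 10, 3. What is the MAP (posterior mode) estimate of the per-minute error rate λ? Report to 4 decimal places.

With a Gamma(shape α, rate β) prior, the Poisson likelihood is conjugate: the posterior is Gamma(α + ΣXᵢ, β + n).
Sum of counts S = 50 over n = 8 minutes.
Posterior: Gamma(α+S, β+n) = Gamma(2.6+50, 5.2+8) = Gamma(52.6, 13.2).
Mode of Gamma(α,β) for α≥1 is (α−1)/β = 51.6/13.2 = 3.9091.

3.9091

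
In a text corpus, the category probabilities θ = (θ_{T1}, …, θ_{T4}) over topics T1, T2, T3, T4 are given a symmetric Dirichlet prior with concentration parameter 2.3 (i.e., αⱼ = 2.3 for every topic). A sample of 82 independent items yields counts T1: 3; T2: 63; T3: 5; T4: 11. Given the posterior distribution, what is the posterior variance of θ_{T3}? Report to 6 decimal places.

The Dirichlet prior is conjugate to the Multinomial likelihood: each posterior αⱼ = prior αⱼ + observed count nⱼ.
Posterior concentration: (5.3, 65.3, 7.3, 13.3), total = 91.2.
Var[θ_j] = α_j(Σα−α_j)/((Σα)²(Σα+1)) = 7.3·83.9/(91.2²·92.2) = 0.000799.

0.000799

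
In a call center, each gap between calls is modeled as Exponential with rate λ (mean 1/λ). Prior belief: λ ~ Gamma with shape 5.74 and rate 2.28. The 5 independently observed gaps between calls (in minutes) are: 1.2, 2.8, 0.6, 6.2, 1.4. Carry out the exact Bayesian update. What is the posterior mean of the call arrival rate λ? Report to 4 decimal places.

With a Gamma(shape α, rate β) prior on the exponential rate λ, the posterior after n observations with total T = Σxᵢ is Gamma(α+n, β+T).
Sum of observations T = 12.2 minutes; n = 5.
Posterior: Gamma(5.74+5, 2.28+12.2) = Gamma(10.74, 14.48).
Posterior mean of λ = α/β = 10.74/14.48 = 0.7417.

0.7417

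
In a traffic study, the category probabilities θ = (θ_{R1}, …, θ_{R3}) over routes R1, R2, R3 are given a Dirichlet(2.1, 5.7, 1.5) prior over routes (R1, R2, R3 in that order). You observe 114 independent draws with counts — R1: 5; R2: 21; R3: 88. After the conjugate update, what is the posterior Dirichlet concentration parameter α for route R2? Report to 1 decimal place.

26.7

The Dirichlet prior is conjugate to the Multinomial likelihood: each posterior αⱼ = prior αⱼ + observed count nⱼ.
Posterior concentration: (7.1, 26.7, 89.5), total = 123.3.
α_{R2} = 5.7 + 21 = 26.7.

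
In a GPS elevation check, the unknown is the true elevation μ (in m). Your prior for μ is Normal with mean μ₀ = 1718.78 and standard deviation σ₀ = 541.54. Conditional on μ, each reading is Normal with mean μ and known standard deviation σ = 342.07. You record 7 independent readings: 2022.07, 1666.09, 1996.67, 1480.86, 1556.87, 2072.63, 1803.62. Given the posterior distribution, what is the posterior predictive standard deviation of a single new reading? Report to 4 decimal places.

For Normal data with known variance σ², a Normal(μ₀, σ₀²) prior on μ is conjugate. Posterior precision = 1/σ₀² + n/σ²; posterior mean is the precision-weighted average of μ₀ and x̄.
σ₀² = 541.54² = 293265.5716, σ² = 342.07² = 117011.8849; σ² + n·σ₀² = 117011.8849 + 7·293265.5716 = 2169870.8861.
Posterior precision = 1/σ₀² + n/σ² = 1/293265.5716 + 7/117011.8849 = (σ² + n·σ₀²)/(σ₀²σ²) = 2169870.8861/(293265.5716·117011.8849); posterior variance σₙ² = σ₀²σ²/(σ² + n·σ₀²) = 293265.5716·117011.8849/2169870.8861 = 15814.561838.
Predictive variance for one new observation = σₙ² + σ² = 293265.5716·117011.8849/2169870.8861 + 117011.8849 = σ²·(σ₀² + 2169870.8861)/2169870.8861 = 117011.8849·2463136.4577/2169870.8861 = 132826.446738; SD = √(117011.8849·2463136.4577/2169870.8861) = 364.4536.

364.4536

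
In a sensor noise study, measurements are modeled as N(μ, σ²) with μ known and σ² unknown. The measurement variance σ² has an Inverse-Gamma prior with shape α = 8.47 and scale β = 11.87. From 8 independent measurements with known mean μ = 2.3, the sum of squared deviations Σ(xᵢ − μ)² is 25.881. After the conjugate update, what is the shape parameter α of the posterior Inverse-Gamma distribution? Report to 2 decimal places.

With known mean μ and an Inverse-Gamma(α, β) prior on σ², the Normal likelihood is conjugate: posterior is Inv-Gamma(α + n/2, β + Σ(xᵢ−μ)²/2).
Posterior: Inv-Gamma(8.47 + 8/2, 11.87 + 25.881/2) = Inv-Gamma(12.47, 24.8105).
Posterior α = 12.47.

12.47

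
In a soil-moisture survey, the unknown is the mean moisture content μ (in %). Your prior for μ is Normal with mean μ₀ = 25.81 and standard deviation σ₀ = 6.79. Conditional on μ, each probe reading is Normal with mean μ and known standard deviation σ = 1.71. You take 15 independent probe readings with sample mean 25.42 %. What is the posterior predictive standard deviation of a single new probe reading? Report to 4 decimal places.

For Normal data with known variance σ², a Normal(μ₀, σ₀²) prior on μ is conjugate. Posterior precision = 1/σ₀² + n/σ²; posterior mean is the precision-weighted average of μ₀ and x̄.
σ₀² = 6.79² = 46.1041, σ² = 1.71² = 2.9241; σ² + n·σ₀² = 2.9241 + 15·46.1041 = 694.4856.
Posterior precision = 1/σ₀² + n/σ² = 1/46.1041 + 15/2.9241 = (σ² + n·σ₀²)/(σ₀²σ²) = 694.4856/(46.1041·2.9241); posterior variance σₙ² = σ₀²σ²/(σ² + n·σ₀²) = 46.1041·2.9241/694.4856 = 0.194119.
Predictive variance for one new observation = σₙ² + σ² = 46.1041·2.9241/694.4856 + 2.9241 = σ²·(σ₀² + 694.4856)/694.4856 = 2.9241·740.5897/694.4856 = 3.118219; SD = √(2.9241·740.5897/694.4856) = 1.7658.

1.7658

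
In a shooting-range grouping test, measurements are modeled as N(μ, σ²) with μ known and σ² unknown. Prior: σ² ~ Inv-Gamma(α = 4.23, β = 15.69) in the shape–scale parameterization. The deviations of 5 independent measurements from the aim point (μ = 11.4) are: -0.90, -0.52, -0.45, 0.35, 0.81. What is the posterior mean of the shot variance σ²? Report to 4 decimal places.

With known mean μ and an Inverse-Gamma(α, β) prior on σ², the Normal likelihood is conjugate: posterior is Inv-Gamma(α + n/2, β + Σ(xᵢ−μ)²/2).
Σ(xᵢ−μ)² = (-0.90)² + (-0.52)² + (-0.45)² + (0.35)² + (0.81)² = 2.0615.
Posterior: Inv-Gamma(4.23 + 5/2, 15.69 + 2.0615/2) = Inv-Gamma(6.73, 16.72075).
E[σ²|data] = β/(α−1) = 16.72075/5.73 = 2.9181.

2.9181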